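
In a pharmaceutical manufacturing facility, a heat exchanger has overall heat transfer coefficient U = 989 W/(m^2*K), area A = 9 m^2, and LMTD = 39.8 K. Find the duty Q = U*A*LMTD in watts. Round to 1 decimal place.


Q = U * A * LMTD
Q = 989 * 9 * 39.8
Q = 354259.8 W


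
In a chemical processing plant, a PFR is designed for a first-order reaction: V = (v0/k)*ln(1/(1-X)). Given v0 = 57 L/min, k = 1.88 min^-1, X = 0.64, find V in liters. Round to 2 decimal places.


V = (v0/k) * ln(1/(1-X))
V = (57/1.88) * ln(1/(1-0.64))
V = 30.319149 * ln(2.777778)
V = 30.319149 * 1.021651
V = 30.98 L


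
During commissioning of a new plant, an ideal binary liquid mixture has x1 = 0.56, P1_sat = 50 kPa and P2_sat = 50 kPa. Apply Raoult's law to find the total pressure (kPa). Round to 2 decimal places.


P = x1*P1_sat + x2*P2_sat
x2 = 1 - x1 = 1 - 0.56 = 0.44
P = 0.56*50 + 0.44*50
P = 28.0 + 22.0
P = 50.00 kPa


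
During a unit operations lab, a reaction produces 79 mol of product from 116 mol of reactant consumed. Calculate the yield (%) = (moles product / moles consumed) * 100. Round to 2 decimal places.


Yield = (moles product / moles consumed) * 100%
Yield = (79 / 116) * 100
Yield = 0.681 * 100
Yield = 68.10%


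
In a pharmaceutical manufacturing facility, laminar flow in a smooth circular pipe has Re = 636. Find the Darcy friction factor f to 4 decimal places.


f = 64 / Re
f = 64 / 636
f = 0.1006


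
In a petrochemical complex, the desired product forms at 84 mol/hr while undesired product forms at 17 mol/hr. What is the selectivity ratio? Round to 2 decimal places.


S = desired product rate / undesired product rate
S = 84 / 17
S = 4.94


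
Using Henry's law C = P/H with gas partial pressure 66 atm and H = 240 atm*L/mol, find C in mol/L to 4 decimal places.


C = P / H
C = 66 / 240
C = 0.2750 mol/L


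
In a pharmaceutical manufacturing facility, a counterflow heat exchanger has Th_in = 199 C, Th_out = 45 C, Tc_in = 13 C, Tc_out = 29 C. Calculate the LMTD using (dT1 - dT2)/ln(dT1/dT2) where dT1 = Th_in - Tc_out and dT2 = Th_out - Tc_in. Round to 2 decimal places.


dT1 = Th_in - Tc_out = 199 - 29 = 170
dT2 = Th_out - Tc_in = 45 - 13 = 32
LMTD = (dT1 - dT2) / ln(dT1/dT2)
LMTD = (170 - 32) / ln(170/32)
LMTD = 82.63 K


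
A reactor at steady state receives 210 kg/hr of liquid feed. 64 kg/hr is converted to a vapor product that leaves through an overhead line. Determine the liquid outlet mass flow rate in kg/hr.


Steady-state mass balance on the main outlet: F_out = F_in - F_removed
F_out = 210 - 64
F_out = 146 kg/hr


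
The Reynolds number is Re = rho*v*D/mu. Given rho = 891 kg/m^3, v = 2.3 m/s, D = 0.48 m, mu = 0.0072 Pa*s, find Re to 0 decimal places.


Re = rho * v * D / mu
Re = 891 * 2.3 * 0.48 / 0.0072
Re = 983.664 / 0.0072
Re = 136620


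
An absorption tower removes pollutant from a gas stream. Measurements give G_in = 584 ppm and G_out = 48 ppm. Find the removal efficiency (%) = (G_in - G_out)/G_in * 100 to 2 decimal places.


Efficiency = (G_in - G_out) / G_in * 100%
Efficiency = (584 - 48) / 584 * 100
Efficiency = 536 / 584 * 100
Efficiency = 91.78%


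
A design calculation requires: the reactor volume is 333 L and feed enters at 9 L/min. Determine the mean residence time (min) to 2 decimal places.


tau = V / v0
tau = 333 / 9
tau = 37.00 min


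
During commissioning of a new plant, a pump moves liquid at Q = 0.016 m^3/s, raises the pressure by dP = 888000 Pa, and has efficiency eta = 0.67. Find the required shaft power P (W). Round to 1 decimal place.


P = Q * dP / eta
P = 0.016 * 888000 / 0.67
P = 14208.0 / 0.67
P = 21206.0 W


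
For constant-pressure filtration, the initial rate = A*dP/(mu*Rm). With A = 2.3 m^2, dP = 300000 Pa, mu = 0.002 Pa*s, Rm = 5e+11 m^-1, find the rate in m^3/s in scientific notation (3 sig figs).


rate = A * dP / (mu * Rm)
rate = 2.3 * 300000 / (0.002 * 5e+11)
rate = 690000.0 / 1.000e+09
rate = 6.90e-04 m^3/s


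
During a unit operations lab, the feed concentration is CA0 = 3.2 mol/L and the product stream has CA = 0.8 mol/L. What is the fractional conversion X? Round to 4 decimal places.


X = (CA0 - CA) / CA0
X = (3.2 - 0.8) / 3.2
X = 2.4 / 3.2
X = 0.7500


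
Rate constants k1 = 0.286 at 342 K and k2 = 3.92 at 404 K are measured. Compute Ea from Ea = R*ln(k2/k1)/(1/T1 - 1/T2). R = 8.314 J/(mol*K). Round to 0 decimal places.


Ea = R * ln(k2/k1) / (1/T1 - 1/T2)
ln(k2/k1) = ln(3.92/0.286) = 2.6178551
1/T1 - 1/T2 = 1/342 - 1/404 = 0.000448729083
Ea = 8.314 * 2.6178551 / 0.000448729083
Ea = 48503 J/mol


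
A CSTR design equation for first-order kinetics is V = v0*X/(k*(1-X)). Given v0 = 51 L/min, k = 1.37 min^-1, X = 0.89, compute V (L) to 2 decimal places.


V = v0 * X / (k * (1 - X))
V = 51 * 0.89 / (1.37 * (1 - 0.89))
V = 45.39 / (1.37 * 0.11)
V = 45.39 / 0.1507
V = 301.19 L


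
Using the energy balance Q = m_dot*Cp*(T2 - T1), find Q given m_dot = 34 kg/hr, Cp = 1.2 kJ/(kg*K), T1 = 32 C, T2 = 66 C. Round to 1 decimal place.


Q = m_dot * Cp * (T2 - T1)
Q = 34 * 1.2 * (66 - 32)
Q = 34 * 1.2 * 34
Q = 1387.2 kJ/hr


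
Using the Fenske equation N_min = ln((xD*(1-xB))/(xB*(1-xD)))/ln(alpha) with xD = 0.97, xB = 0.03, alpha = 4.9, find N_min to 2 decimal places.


N_min = ln((xD*(1-xB))/(xB*(1-xD))) / ln(alpha)
Numerator inside ln: 0.9409 / 0.0009 = 1045.444444
ln(1045.444444) = 6.952197
ln(alpha) = ln(4.9) = 1.589235
N_min = 6.952197 / 1.589235 = 4.37


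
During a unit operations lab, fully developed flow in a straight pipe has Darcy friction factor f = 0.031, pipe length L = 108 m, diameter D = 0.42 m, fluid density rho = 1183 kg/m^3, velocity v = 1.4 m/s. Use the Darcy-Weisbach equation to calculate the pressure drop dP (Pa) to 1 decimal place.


dP = f * (L/D) * (rho*v^2/2)
dP = 0.031 * (108/0.42) * (1183*1.4^2/2)
L/D = 257.14285714
rho*v^2/2 = 1183*1.96/2 = 1159.34
dP = 0.031 * 257.14285714 * 1159.34
dP = 9241.6 Pa


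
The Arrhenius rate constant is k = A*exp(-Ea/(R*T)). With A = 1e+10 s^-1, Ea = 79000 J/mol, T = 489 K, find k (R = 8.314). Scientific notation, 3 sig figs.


k = A * exp(-Ea/(R*T))
k = 1e+10 * exp(-79000 / (8.314 * 489))
k = 1e+10 * exp(-19.431584)
k = 3.64e+01


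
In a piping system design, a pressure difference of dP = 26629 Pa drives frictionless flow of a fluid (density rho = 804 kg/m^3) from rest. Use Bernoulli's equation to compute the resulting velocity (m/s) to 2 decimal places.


v = sqrt(2*dP/rho)
v = sqrt(2*26629/804)
v = sqrt(66.241294)
v = 8.14 m/s


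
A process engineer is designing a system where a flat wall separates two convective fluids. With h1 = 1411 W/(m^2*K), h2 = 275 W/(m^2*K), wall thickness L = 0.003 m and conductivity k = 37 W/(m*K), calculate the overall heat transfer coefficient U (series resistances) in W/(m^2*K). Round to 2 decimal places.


1/U = 1/h1 + L/k + 1/h2
1/U = 1/1411 + 0.003/37 + 1/275
1/U = 0.0007087172 + 8.10811e-05 + 0.0036363636
1/U = 0.0044261619
U = 225.93 W/(m^2*K)


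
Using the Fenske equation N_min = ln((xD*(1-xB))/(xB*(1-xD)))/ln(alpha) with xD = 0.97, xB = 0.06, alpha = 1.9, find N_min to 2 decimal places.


N_min = ln((xD*(1-xB))/(xB*(1-xD))) / ln(alpha)
Numerator inside ln: 0.9118 / 0.0018 = 506.555556
ln(506.555556) = 6.227634
ln(alpha) = ln(1.9) = 0.641854
N_min = 6.227634 / 0.641854 = 9.70


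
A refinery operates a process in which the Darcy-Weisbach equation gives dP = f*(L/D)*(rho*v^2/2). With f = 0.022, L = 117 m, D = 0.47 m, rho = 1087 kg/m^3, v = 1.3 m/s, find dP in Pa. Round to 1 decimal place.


dP = f * (L/D) * (rho*v^2/2)
dP = 0.022 * (117/0.47) * (1087*1.3^2/2)
L/D = 248.93617021
rho*v^2/2 = 1087*1.69/2 = 918.515
dP = 0.022 * 248.93617021 * 918.515
dP = 5030.3 Pa


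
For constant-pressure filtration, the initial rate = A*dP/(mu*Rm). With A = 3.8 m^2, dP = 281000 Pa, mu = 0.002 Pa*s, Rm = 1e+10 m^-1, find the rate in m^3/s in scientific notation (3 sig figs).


rate = A * dP / (mu * Rm)
rate = 3.8 * 281000 / (0.002 * 1e+10)
rate = 1067800.0 / 2.000e+07
rate = 5.34e-02 m^3/s


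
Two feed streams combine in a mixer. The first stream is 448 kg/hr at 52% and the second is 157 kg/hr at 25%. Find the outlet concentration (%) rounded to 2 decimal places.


Mass balance on solute: F1*x1 + F2*x2 = F3*x3
F3 = F1 + F2 = 448 + 157 = 605 kg/hr
x3 = (F1*x1 + F2*x2)/F3
x3 = (448*0.52 + 157*0.25) / 605
x3 = 44.99%


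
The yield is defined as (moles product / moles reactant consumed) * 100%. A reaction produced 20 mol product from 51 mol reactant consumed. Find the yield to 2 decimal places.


Yield = (moles product / moles consumed) * 100%
Yield = (20 / 51) * 100
Yield = 0.3922 * 100
Yield = 39.22%


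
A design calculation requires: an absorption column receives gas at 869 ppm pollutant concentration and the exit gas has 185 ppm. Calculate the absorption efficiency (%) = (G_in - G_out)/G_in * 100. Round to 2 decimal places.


Efficiency = (G_in - G_out) / G_in * 100%
Efficiency = (869 - 185) / 869 * 100
Efficiency = 684 / 869 * 100
Efficiency = 78.71%


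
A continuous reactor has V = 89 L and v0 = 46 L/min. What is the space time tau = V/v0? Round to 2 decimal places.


tau = V / v0
tau = 89 / 46
tau = 1.93 min


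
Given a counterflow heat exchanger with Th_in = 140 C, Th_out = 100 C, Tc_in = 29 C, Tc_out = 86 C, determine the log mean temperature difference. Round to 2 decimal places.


dT1 = Th_in - Tc_out = 140 - 86 = 54
dT2 = Th_out - Tc_in = 100 - 29 = 71
LMTD = (dT1 - dT2) / ln(dT1/dT2)
LMTD = (54 - 71) / ln(54/71)
LMTD = 62.11 K


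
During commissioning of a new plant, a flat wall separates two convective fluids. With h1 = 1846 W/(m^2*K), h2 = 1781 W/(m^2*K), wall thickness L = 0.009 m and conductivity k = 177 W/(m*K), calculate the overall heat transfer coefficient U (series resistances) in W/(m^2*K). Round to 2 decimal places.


1/U = 1/h1 + L/k + 1/h2
1/U = 1/1846 + 0.009/177 + 1/1781
1/U = 0.0005417118 + 5.08475e-05 + 0.0005614823
1/U = 0.0011540416
U = 866.52 W/(m^2*K)


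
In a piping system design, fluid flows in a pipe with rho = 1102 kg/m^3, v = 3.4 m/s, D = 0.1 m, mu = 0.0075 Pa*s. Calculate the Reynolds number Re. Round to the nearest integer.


Re = rho * v * D / mu
Re = 1102 * 3.4 * 0.1 / 0.0075
Re = 374.68 / 0.0075
Re = 49957


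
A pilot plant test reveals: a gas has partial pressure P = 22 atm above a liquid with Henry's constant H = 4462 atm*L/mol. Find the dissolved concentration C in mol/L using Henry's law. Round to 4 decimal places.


C = P / H
C = 22 / 4462
C = 0.0049 mol/L


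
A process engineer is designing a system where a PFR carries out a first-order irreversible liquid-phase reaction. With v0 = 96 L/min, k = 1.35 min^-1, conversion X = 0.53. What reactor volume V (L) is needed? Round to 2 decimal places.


V = (v0/k) * ln(1/(1-X))
V = (96/1.35) * ln(1/(1-0.53))
V = 71.111111 * ln(2.12766)
V = 71.111111 * 0.755023
V = 53.69 L


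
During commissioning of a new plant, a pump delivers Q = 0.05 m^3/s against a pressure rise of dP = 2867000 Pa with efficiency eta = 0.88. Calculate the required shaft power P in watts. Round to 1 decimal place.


P = Q * dP / eta
P = 0.05 * 2867000 / 0.88
P = 143350.0 / 0.88
P = 162897.7 W


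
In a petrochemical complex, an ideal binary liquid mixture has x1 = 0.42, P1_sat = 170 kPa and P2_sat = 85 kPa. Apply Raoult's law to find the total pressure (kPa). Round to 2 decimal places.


P = x1*P1_sat + x2*P2_sat
x2 = 1 - x1 = 1 - 0.42 = 0.58
P = 0.42*170 + 0.58*85
P = 71.4 + 49.3
P = 120.70 kPa


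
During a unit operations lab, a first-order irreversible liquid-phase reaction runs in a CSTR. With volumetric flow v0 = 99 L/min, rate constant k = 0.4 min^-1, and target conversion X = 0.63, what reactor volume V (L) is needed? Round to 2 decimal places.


V = v0 * X / (k * (1 - X))
V = 99 * 0.63 / (0.4 * (1 - 0.63))
V = 62.37 / (0.4 * 0.37)
V = 62.37 / 0.148
V = 421.42 L


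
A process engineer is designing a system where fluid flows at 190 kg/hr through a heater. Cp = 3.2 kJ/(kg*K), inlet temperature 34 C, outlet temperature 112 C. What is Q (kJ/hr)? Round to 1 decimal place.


Q = m_dot * Cp * (T2 - T1)
Q = 190 * 3.2 * (112 - 34)
Q = 190 * 3.2 * 78
Q = 47424.0 kJ/hr


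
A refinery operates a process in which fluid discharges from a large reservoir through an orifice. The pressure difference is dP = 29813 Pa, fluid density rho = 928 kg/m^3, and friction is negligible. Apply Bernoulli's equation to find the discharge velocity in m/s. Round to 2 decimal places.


v = sqrt(2*dP/rho)
v = sqrt(2*29813/928)
v = sqrt(64.252155)
v = 8.02 m/s


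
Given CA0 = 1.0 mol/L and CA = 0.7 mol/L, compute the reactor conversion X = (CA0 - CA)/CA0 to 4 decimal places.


X = (CA0 - CA) / CA0
X = (1.0 - 0.7) / 1.0
X = 0.3 / 1.0
X = 0.3000


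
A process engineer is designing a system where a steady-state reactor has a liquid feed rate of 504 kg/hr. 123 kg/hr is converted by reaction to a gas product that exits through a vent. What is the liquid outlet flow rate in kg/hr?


Steady-state mass balance on the main outlet: F_out = F_in - F_removed
F_out = 504 - 123
F_out = 381 kg/hr


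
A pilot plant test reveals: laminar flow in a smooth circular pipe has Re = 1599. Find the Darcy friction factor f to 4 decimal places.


f = 64 / Re
f = 64 / 1599
f = 0.0400


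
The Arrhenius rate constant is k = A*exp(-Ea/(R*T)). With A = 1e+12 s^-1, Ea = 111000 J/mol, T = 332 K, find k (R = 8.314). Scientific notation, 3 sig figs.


k = A * exp(-Ea/(R*T))
k = 1e+12 * exp(-111000 / (8.314 * 332))
k = 1e+12 * exp(-40.213778)
k = 3.43e-06


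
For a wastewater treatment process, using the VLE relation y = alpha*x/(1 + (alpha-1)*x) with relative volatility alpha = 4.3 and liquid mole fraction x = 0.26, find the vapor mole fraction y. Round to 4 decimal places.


y = alpha*x / (1 + (alpha-1)*x)
y = 4.3*0.26 / (1 + (4.3-1)*0.26)
y = 1.118 / (1 + 0.858)
y = 1.118 / 1.858
y = 0.6017


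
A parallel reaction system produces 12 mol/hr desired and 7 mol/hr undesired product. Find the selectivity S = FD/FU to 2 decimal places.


S = desired product rate / undesired product rate
S = 12 / 7
S = 1.71


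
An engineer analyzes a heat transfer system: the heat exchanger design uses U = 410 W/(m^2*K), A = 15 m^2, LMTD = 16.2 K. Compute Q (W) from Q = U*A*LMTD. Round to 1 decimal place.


Q = U * A * LMTD
Q = 410 * 15 * 16.2
Q = 99630.0 W


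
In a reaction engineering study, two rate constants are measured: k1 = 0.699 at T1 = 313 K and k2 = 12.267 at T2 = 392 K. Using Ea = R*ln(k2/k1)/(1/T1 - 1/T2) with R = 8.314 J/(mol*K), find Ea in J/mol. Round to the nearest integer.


Ea = R * ln(k2/k1) / (1/T1 - 1/T2)
ln(k2/k1) = ln(12.267/0.699) = 2.8650173
1/T1 - 1/T2 = 1/313 - 1/392 = 0.000643867771
Ea = 8.314 * 2.8650173 / 0.000643867771
Ea = 36995 J/mol


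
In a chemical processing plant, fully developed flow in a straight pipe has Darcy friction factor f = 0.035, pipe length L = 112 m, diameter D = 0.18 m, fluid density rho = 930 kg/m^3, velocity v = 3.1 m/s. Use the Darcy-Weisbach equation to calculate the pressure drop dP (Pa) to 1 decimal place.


dP = f * (L/D) * (rho*v^2/2)
dP = 0.035 * (112/0.18) * (930*3.1^2/2)
L/D = 622.22222222
rho*v^2/2 = 930*9.61/2 = 4468.65
dP = 0.035 * 622.22222222 * 4468.65
dP = 97317.3 Pa


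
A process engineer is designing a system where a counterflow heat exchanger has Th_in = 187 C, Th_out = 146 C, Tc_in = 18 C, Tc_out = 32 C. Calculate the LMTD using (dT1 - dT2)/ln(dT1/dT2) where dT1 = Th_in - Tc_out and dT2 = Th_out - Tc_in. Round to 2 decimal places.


dT1 = Th_in - Tc_out = 187 - 32 = 155
dT2 = Th_out - Tc_in = 146 - 18 = 128
LMTD = (dT1 - dT2) / ln(dT1/dT2)
LMTD = (155 - 128) / ln(155/128)
LMTD = 141.07 K


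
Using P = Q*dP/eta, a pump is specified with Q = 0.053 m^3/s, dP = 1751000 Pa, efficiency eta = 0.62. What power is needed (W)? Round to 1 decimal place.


P = Q * dP / eta
P = 0.053 * 1751000 / 0.62
P = 92803.0 / 0.62
P = 149682.3 W


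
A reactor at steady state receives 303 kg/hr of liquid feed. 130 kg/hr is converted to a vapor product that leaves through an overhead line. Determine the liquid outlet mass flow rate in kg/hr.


Steady-state mass balance on the main outlet: F_out = F_in - F_removed
F_out = 303 - 130
F_out = 173 kg/hr


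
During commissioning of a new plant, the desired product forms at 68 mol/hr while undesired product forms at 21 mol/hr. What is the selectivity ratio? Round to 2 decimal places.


S = desired product rate / undesired product rate
S = 68 / 21
S = 3.24


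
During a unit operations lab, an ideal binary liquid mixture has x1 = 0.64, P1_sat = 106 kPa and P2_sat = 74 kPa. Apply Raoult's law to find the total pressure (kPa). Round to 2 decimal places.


P = x1*P1_sat + x2*P2_sat
x2 = 1 - x1 = 1 - 0.64 = 0.36
P = 0.64*106 + 0.36*74
P = 67.84 + 26.64
P = 94.48 kPa


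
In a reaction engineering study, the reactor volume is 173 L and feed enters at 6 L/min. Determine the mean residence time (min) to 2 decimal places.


tau = V / v0
tau = 173 / 6
tau = 28.83 min


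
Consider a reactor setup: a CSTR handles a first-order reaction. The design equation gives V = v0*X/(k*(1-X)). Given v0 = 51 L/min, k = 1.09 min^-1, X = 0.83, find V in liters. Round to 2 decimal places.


V = v0 * X / (k * (1 - X))
V = 51 * 0.83 / (1.09 * (1 - 0.83))
V = 42.33 / (1.09 * 0.17)
V = 42.33 / 0.1853
V = 228.44 L


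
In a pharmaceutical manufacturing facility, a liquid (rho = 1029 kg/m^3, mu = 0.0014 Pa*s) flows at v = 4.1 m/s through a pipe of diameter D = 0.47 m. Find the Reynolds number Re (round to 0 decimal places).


Re = rho * v * D / mu
Re = 1029 * 4.1 * 0.47 / 0.0014
Re = 1982.883 / 0.0014
Re = 1416345


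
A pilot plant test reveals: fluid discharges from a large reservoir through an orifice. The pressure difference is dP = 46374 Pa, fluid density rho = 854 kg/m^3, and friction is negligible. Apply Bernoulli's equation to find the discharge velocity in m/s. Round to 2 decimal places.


v = sqrt(2*dP/rho)
v = sqrt(2*46374/854)
v = sqrt(108.604215)
v = 10.42 m/s


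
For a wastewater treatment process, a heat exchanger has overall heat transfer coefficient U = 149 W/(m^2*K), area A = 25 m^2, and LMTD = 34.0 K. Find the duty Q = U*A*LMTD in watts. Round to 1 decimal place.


Q = U * A * LMTD
Q = 149 * 25 * 34.0
Q = 126650.0 W


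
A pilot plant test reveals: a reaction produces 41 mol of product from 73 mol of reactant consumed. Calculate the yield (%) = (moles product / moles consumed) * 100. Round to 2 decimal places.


Yield = (moles product / moles consumed) * 100%
Yield = (41 / 73) * 100
Yield = 0.5616 * 100
Yield = 56.16%


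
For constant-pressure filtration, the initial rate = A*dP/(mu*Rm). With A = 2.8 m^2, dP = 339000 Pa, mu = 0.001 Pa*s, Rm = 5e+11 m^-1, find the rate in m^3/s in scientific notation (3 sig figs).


rate = A * dP / (mu * Rm)
rate = 2.8 * 339000 / (0.001 * 5e+11)
rate = 949200.0 / 5.000e+08
rate = 1.90e-03 m^3/s


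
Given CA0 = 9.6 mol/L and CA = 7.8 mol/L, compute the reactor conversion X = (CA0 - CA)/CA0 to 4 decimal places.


X = (CA0 - CA) / CA0
X = (9.6 - 7.8) / 9.6
X = 1.8 / 9.6
X = 0.1875


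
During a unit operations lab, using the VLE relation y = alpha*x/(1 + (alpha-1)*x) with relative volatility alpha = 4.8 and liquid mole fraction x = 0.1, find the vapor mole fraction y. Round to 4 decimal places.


y = alpha*x / (1 + (alpha-1)*x)
y = 4.8*0.1 / (1 + (4.8-1)*0.1)
y = 0.48 / (1 + 0.38)
y = 0.48 / 1.38
y = 0.3478


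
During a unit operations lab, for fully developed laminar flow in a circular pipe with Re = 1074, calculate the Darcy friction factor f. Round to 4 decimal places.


f = 64 / Re
f = 64 / 1074
f = 0.0596


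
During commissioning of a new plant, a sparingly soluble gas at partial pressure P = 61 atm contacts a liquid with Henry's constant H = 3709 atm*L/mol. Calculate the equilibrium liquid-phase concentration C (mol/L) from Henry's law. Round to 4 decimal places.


C = P / H
C = 61 / 3709
C = 0.0164 mol/L


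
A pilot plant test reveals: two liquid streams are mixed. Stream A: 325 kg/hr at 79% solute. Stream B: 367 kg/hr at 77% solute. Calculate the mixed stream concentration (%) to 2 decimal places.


Mass balance on solute: F1*x1 + F2*x2 = F3*x3
F3 = F1 + F2 = 325 + 367 = 692 kg/hr
x3 = (F1*x1 + F2*x2)/F3
x3 = (325*0.79 + 367*0.77) / 692
x3 = 77.94%


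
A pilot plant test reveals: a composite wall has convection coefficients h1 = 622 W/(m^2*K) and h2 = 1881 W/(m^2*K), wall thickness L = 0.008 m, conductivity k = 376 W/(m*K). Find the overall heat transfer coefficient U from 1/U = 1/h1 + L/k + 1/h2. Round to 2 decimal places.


1/U = 1/h1 + L/k + 1/h2
1/U = 1/622 + 0.008/376 + 1/1881
1/U = 0.001607717 + 2.12766e-05 + 0.0005316321
1/U = 0.0021606257
U = 462.83 W/(m^2*K)


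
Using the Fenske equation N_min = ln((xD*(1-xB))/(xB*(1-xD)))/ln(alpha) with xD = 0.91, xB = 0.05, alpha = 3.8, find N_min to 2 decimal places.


N_min = ln((xD*(1-xB))/(xB*(1-xD))) / ln(alpha)
Numerator inside ln: 0.8645 / 0.0045 = 192.111111
ln(192.111111) = 5.258074
ln(alpha) = ln(3.8) = 1.335001
N_min = 5.258074 / 1.335001 = 3.94


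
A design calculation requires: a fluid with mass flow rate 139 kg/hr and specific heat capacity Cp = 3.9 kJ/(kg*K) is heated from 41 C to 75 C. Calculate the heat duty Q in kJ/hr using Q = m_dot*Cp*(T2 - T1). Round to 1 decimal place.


Q = m_dot * Cp * (T2 - T1)
Q = 139 * 3.9 * (75 - 41)
Q = 139 * 3.9 * 34
Q = 18431.4 kJ/hr


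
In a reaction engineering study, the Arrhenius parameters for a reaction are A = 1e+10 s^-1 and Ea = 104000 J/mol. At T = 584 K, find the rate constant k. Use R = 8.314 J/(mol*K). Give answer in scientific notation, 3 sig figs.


k = A * exp(-Ea/(R*T))
k = 1e+10 * exp(-104000 / (8.314 * 584))
k = 1e+10 * exp(-21.419556)
k = 4.98e+00


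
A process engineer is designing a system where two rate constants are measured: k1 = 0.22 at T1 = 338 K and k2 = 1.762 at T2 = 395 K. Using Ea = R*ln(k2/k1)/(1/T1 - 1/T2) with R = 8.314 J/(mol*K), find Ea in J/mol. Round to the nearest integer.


Ea = R * ln(k2/k1) / (1/T1 - 1/T2)
ln(k2/k1) = ln(1.762/0.22) = 2.0805773
1/T1 - 1/T2 = 1/338 - 1/395 = 0.000426934312
Ea = 8.314 * 2.0805773 / 0.000426934312
Ea = 40517 J/mol


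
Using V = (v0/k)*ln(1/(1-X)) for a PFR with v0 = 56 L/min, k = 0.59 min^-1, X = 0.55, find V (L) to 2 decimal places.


V = (v0/k) * ln(1/(1-X))
V = (56/0.59) * ln(1/(1-0.55))
V = 94.915254 * ln(2.222222)
V = 94.915254 * 0.798508
V = 75.79 L


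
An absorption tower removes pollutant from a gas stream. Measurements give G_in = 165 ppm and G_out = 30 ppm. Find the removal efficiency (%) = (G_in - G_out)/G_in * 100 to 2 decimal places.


Efficiency = (G_in - G_out) / G_in * 100%
Efficiency = (165 - 30) / 165 * 100
Efficiency = 135 / 165 * 100
Efficiency = 81.82%


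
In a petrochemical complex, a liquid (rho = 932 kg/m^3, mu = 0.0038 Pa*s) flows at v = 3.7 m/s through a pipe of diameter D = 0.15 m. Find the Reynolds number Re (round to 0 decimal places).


Re = rho * v * D / mu
Re = 932 * 3.7 * 0.15 / 0.0038
Re = 517.26 / 0.0038
Re = 136121


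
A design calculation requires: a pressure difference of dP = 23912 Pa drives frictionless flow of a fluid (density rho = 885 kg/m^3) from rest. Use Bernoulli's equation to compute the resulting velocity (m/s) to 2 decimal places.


v = sqrt(2*dP/rho)
v = sqrt(2*23912/885)
v = sqrt(54.038418)
v = 7.35 m/s


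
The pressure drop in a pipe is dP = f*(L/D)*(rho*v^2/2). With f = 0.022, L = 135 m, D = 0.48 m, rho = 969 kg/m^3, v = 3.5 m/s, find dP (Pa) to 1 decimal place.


dP = f * (L/D) * (rho*v^2/2)
dP = 0.022 * (135/0.48) * (969*3.5^2/2)
L/D = 281.25
rho*v^2/2 = 969*12.25/2 = 5935.125
dP = 0.022 * 281.25 * 5935.125
dP = 36723.6 Pa


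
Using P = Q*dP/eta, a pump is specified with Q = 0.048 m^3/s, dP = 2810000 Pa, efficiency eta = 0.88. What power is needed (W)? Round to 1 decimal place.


P = Q * dP / eta
P = 0.048 * 2810000 / 0.88
P = 134880.0 / 0.88
P = 153272.7 W


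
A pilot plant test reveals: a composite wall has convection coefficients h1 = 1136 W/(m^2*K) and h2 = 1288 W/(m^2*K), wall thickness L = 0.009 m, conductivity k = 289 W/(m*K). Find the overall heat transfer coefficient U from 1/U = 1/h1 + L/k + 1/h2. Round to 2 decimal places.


1/U = 1/h1 + L/k + 1/h2
1/U = 1/1136 + 0.009/289 + 1/1288
1/U = 0.0008802817 + 3.11419e-05 + 0.0007763975
1/U = 0.0016878211
U = 592.48 W/(m^2*K)


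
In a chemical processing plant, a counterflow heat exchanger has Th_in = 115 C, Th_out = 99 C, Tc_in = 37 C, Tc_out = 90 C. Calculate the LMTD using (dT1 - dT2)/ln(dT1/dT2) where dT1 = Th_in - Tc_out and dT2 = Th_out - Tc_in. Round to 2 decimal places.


dT1 = Th_in - Tc_out = 115 - 90 = 25
dT2 = Th_out - Tc_in = 99 - 37 = 62
LMTD = (dT1 - dT2) / ln(dT1/dT2)
LMTD = (25 - 62) / ln(25/62)
LMTD = 40.74 K


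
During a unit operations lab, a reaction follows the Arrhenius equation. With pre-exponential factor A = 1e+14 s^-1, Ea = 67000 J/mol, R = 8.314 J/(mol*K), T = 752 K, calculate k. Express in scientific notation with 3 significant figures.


k = A * exp(-Ea/(R*T))
k = 1e+14 * exp(-67000 / (8.314 * 752))
k = 1e+14 * exp(-10.716351)
k = 2.22e+09


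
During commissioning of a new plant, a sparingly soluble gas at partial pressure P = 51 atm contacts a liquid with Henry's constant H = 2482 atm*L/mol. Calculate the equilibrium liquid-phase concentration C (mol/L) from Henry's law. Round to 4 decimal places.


C = P / H
C = 51 / 2482
C = 0.0205 mol/L


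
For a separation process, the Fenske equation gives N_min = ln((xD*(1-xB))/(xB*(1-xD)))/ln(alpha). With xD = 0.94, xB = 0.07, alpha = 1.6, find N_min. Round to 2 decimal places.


N_min = ln((xD*(1-xB))/(xB*(1-xD))) / ln(alpha)
Numerator inside ln: 0.8742 / 0.0042 = 208.142857
ln(208.142857) = 5.338225
ln(alpha) = ln(1.6) = 0.470004
N_min = 5.338225 / 0.470004 = 11.36


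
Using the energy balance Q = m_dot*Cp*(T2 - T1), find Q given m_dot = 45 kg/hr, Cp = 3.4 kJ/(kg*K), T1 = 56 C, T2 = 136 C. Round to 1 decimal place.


Q = m_dot * Cp * (T2 - T1)
Q = 45 * 3.4 * (136 - 56)
Q = 45 * 3.4 * 80
Q = 12240.0 kJ/hr


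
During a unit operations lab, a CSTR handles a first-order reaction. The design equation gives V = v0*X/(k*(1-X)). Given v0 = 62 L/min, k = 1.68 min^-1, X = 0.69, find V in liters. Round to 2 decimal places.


V = v0 * X / (k * (1 - X))
V = 62 * 0.69 / (1.68 * (1 - 0.69))
V = 42.78 / (1.68 * 0.31)
V = 42.78 / 0.5208
V = 82.14 L


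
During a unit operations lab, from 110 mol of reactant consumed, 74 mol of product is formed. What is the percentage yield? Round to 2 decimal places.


Yield = (moles product / moles consumed) * 100%
Yield = (74 / 110) * 100
Yield = 0.6727 * 100
Yield = 67.27%


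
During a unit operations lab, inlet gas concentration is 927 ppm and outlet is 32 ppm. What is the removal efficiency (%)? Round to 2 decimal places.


Efficiency = (G_in - G_out) / G_in * 100%
Efficiency = (927 - 32) / 927 * 100
Efficiency = 895 / 927 * 100
Efficiency = 96.55%


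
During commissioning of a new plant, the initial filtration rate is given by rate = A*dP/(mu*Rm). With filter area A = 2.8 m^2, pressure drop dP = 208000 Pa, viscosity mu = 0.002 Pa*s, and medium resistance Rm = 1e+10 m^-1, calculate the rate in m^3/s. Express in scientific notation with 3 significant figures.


rate = A * dP / (mu * Rm)
rate = 2.8 * 208000 / (0.002 * 1e+10)
rate = 582400.0 / 2.000e+07
rate = 2.91e-02 m^3/s


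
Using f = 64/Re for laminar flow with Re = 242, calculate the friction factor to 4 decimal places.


f = 64 / Re
f = 64 / 242
f = 0.2645


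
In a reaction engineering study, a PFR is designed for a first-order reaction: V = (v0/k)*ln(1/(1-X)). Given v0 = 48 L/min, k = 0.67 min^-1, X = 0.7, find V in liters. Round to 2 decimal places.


V = (v0/k) * ln(1/(1-X))
V = (48/0.67) * ln(1/(1-0.7))
V = 71.641791 * ln(3.333333)
V = 71.641791 * 1.203973
V = 86.25 L


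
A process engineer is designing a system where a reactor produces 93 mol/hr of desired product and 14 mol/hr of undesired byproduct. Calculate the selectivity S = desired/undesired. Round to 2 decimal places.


S = desired product rate / undesired product rate
S = 93 / 14
S = 6.64


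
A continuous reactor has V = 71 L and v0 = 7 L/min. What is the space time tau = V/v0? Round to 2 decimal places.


tau = V / v0
tau = 71 / 7
tau = 10.14 min


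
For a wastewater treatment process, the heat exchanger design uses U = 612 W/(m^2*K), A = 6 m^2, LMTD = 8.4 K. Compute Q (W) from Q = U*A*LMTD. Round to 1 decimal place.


Q = U * A * LMTD
Q = 612 * 6 * 8.4
Q = 30844.8 W


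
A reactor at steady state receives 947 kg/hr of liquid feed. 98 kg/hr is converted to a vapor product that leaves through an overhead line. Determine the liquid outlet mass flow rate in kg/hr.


Steady-state mass balance on the main outlet: F_out = F_in - F_removed
F_out = 947 - 98
F_out = 849 kg/hr


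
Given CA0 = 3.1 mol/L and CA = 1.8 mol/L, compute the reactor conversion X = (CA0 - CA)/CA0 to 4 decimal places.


X = (CA0 - CA) / CA0
X = (3.1 - 1.8) / 3.1
X = 1.3 / 3.1
X = 0.4194


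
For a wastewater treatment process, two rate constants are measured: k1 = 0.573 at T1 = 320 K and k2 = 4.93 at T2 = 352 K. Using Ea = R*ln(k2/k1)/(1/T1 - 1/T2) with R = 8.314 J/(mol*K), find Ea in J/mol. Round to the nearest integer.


Ea = R * ln(k2/k1) / (1/T1 - 1/T2)
ln(k2/k1) = ln(4.93/0.573) = 2.1522086
1/T1 - 1/T2 = 1/320 - 1/352 = 0.000284090909
Ea = 8.314 * 2.1522086 / 0.000284090909
Ea = 62985 J/mol


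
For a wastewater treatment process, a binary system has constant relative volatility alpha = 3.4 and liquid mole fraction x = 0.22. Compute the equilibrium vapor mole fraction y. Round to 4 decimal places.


y = alpha*x / (1 + (alpha-1)*x)
y = 3.4*0.22 / (1 + (3.4-1)*0.22)
y = 0.748 / (1 + 0.528)
y = 0.748 / 1.528
y = 0.4895


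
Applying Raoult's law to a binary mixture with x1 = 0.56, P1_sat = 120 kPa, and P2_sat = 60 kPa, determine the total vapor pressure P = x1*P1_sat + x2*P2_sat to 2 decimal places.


P = x1*P1_sat + x2*P2_sat
x2 = 1 - x1 = 1 - 0.56 = 0.44
P = 0.56*120 + 0.44*60
P = 67.2 + 26.4
P = 93.60 kPa


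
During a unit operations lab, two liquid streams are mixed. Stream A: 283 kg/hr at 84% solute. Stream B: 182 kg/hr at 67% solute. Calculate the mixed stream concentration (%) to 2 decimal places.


Mass balance on solute: F1*x1 + F2*x2 = F3*x3
F3 = F1 + F2 = 283 + 182 = 465 kg/hr
x3 = (F1*x1 + F2*x2)/F3
x3 = (283*0.84 + 182*0.67) / 465
x3 = 77.35%


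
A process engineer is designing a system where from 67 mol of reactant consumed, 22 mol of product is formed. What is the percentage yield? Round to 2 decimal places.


Yield = (moles product / moles consumed) * 100%
Yield = (22 / 67) * 100
Yield = 0.3284 * 100
Yield = 32.84%


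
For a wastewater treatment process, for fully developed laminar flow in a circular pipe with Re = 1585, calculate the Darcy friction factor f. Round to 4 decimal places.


f = 64 / Re
f = 64 / 1585
f = 0.0404


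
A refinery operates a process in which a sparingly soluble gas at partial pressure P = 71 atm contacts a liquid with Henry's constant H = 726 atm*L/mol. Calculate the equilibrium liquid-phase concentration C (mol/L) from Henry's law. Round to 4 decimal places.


C = P / H
C = 71 / 726
C = 0.0978 mol/L


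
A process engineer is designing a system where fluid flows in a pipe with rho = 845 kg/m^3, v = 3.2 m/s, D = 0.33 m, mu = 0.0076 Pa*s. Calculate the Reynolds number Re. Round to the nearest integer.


Re = rho * v * D / mu
Re = 845 * 3.2 * 0.33 / 0.0076
Re = 892.32 / 0.0076
Re = 117411


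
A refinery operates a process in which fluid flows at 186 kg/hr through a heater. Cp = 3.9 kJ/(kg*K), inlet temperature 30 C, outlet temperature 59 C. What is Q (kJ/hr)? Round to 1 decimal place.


Q = m_dot * Cp * (T2 - T1)
Q = 186 * 3.9 * (59 - 30)
Q = 186 * 3.9 * 29
Q = 21036.6 kJ/hr


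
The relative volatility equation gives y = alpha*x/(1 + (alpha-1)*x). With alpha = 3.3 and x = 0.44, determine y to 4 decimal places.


y = alpha*x / (1 + (alpha-1)*x)
y = 3.3*0.44 / (1 + (3.3-1)*0.44)
y = 1.452 / (1 + 1.012)
y = 1.452 / 2.012
y = 0.7217


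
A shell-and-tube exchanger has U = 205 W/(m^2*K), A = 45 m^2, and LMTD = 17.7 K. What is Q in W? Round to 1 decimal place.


Q = U * A * LMTD
Q = 205 * 45 * 17.7
Q = 163282.5 W


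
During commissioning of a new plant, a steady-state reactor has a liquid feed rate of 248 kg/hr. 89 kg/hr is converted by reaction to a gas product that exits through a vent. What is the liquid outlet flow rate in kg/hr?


Steady-state mass balance on the main outlet: F_out = F_in - F_removed
F_out = 248 - 89
F_out = 159 kg/hr


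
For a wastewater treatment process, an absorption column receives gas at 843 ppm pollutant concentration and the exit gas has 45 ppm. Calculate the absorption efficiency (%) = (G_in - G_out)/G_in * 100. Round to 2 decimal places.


Efficiency = (G_in - G_out) / G_in * 100%
Efficiency = (843 - 45) / 843 * 100
Efficiency = 798 / 843 * 100
Efficiency = 94.66%


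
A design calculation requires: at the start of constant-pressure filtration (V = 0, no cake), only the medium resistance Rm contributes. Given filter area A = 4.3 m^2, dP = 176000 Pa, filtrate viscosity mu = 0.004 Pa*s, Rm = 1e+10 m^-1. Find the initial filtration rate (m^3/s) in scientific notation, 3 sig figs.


rate = A * dP / (mu * Rm)
rate = 4.3 * 176000 / (0.004 * 1e+10)
rate = 756800.0 / 4.000e+07
rate = 1.89e-02 m^3/s


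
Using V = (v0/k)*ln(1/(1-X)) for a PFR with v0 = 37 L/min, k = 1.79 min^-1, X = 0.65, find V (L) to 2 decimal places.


V = (v0/k) * ln(1/(1-X))
V = (37/1.79) * ln(1/(1-0.65))
V = 20.670391 * ln(2.857143)
V = 20.670391 * 1.049822
V = 21.70 L


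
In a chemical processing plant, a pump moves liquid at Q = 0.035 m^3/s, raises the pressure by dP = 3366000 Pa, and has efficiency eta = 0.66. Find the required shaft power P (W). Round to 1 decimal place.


P = Q * dP / eta
P = 0.035 * 3366000 / 0.66
P = 117810.0 / 0.66
P = 178500.0 W


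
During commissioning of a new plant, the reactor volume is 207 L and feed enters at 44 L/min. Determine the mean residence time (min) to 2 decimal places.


tau = V / v0
tau = 207 / 44
tau = 4.70 min


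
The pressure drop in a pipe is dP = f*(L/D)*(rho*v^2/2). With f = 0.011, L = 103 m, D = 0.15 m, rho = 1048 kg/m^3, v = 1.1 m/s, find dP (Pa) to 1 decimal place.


dP = f * (L/D) * (rho*v^2/2)
dP = 0.011 * (103/0.15) * (1048*1.1^2/2)
L/D = 686.66666667
rho*v^2/2 = 1048*1.21/2 = 634.04
dP = 0.011 * 686.66666667 * 634.04
dP = 4789.1 Pa


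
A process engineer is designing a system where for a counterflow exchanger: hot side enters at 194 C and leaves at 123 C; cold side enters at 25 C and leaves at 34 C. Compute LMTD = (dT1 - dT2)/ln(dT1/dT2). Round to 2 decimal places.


dT1 = Th_in - Tc_out = 194 - 34 = 160
dT2 = Th_out - Tc_in = 123 - 25 = 98
LMTD = (dT1 - dT2) / ln(dT1/dT2)
LMTD = (160 - 98) / ln(160/98)
LMTD = 126.48 K


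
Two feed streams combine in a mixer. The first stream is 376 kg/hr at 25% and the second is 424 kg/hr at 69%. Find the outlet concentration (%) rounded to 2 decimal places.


Mass balance on solute: F1*x1 + F2*x2 = F3*x3
F3 = F1 + F2 = 376 + 424 = 800 kg/hr
x3 = (F1*x1 + F2*x2)/F3
x3 = (376*0.25 + 424*0.69) / 800
x3 = 48.32%


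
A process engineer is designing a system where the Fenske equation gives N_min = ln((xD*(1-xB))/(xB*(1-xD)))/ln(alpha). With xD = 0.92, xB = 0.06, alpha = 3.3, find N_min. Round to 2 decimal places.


N_min = ln((xD*(1-xB))/(xB*(1-xD))) / ln(alpha)
Numerator inside ln: 0.8648 / 0.0048 = 180.166667
ln(180.166667) = 5.193882
ln(alpha) = ln(3.3) = 1.193922
N_min = 5.193882 / 1.193922 = 4.35


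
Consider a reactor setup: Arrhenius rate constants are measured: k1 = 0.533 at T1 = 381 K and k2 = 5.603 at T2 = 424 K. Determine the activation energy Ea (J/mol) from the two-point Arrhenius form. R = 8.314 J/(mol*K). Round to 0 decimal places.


Ea = R * ln(k2/k1) / (1/T1 - 1/T2)
ln(k2/k1) = ln(5.603/0.533) = 2.352536
1/T1 - 1/T2 = 1/381 - 1/424 = 0.00026618135
Ea = 8.314 * 2.352536 / 0.00026618135
Ea = 73480 J/mol


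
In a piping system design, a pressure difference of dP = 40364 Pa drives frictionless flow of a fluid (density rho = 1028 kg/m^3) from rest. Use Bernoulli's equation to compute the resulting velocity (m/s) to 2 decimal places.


v = sqrt(2*dP/rho)
v = sqrt(2*40364/1028)
v = sqrt(78.529183)
v = 8.86 m/s


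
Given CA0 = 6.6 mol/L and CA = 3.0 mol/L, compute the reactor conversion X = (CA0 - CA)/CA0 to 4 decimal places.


X = (CA0 - CA) / CA0
X = (6.6 - 3.0) / 6.6
X = 3.6 / 6.6
X = 0.5455


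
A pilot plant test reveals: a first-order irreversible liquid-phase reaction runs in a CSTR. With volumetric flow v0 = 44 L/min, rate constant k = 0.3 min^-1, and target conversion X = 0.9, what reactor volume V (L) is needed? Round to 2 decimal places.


V = v0 * X / (k * (1 - X))
V = 44 * 0.9 / (0.3 * (1 - 0.9))
V = 39.6 / (0.3 * 0.1)
V = 39.6 / 0.03
V = 1320.00 L


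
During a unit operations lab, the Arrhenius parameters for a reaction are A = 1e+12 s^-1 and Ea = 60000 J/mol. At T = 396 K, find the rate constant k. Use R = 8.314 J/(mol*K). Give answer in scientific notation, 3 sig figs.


k = A * exp(-Ea/(R*T))
k = 1e+12 * exp(-60000 / (8.314 * 396))
k = 1e+12 * exp(-18.224098)
k = 1.22e+04


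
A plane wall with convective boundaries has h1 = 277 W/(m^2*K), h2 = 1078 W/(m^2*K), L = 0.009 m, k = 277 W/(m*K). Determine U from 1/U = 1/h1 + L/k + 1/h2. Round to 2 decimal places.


1/U = 1/h1 + L/k + 1/h2
1/U = 1/277 + 0.009/277 + 1/1078
1/U = 0.0036101083 + 3.2491e-05 + 0.0009276438
1/U = 0.0045702431
U = 218.81 W/(m^2*K)


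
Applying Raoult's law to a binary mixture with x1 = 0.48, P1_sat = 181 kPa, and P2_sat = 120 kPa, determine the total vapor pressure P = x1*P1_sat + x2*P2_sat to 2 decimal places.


P = x1*P1_sat + x2*P2_sat
x2 = 1 - x1 = 1 - 0.48 = 0.52
P = 0.48*181 + 0.52*120
P = 86.88 + 62.4
P = 149.28 kPa


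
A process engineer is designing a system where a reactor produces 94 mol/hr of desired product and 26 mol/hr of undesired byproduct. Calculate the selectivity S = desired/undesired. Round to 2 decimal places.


S = desired product rate / undesired product rate
S = 94 / 26
S = 3.62


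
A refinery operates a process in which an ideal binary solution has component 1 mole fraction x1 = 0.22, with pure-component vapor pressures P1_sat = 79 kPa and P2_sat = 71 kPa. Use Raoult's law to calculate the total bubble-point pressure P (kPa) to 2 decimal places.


P = x1*P1_sat + x2*P2_sat
x2 = 1 - x1 = 1 - 0.22 = 0.78
P = 0.22*79 + 0.78*71
P = 17.38 + 55.38
P = 72.76 kPa


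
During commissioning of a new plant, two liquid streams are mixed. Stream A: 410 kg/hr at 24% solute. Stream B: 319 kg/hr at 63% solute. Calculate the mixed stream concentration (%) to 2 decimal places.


Mass balance on solute: F1*x1 + F2*x2 = F3*x3
F3 = F1 + F2 = 410 + 319 = 729 kg/hr
x3 = (F1*x1 + F2*x2)/F3
x3 = (410*0.24 + 319*0.63) / 729
x3 = 41.07%


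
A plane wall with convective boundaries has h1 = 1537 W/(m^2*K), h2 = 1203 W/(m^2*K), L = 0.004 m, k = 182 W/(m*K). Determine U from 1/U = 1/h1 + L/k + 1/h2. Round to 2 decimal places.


1/U = 1/h1 + L/k + 1/h2
1/U = 1/1537 + 0.004/182 + 1/1203
1/U = 0.0006506181 + 2.1978e-05 + 0.0008312552
1/U = 0.0015038513
U = 664.96 W/(m^2*K)


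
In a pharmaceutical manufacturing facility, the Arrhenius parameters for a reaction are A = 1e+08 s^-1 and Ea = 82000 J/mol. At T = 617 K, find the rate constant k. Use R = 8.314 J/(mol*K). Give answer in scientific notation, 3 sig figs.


k = A * exp(-Ea/(R*T))
k = 1e+08 * exp(-82000 / (8.314 * 617))
k = 1e+08 * exp(-15.985222)
k = 1.14e+01
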